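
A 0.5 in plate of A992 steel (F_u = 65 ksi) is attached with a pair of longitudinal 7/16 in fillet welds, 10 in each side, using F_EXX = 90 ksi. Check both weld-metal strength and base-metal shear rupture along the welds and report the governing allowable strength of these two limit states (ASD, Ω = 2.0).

R_n/Ω ≈ 167 kip (weld metal governs)

t_e = 0.707 × 0.4375 = 0.3093 in; L = 20 in.
Weld metal: R_n/Ω = (1/2.0) × 0.6 × 90 × 0.3093 × 20 = 167 kip.
Base metal (shear rupture): R_n/Ω = (1/2.0) × 0.6 × 65 × 0.5 × 20 = 195 kip.
Governing: weld metal.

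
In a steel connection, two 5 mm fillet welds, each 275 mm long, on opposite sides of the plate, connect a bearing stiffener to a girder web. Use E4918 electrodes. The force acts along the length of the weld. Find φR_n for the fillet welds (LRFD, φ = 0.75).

E49XX → F_EXX = 490 MPa.
Effective throat t_e = 0.707 × 5 = 3.535 mm.
Total length L = 550 mm; A_we = 3.535 × 550 = 1944 mm².
F_nw = 0.6 F_EXX = 0.6 × 490 = 294 MPa.
φR_n = 0.75 × 294 × 1944 × 10⁻³ = 428.7 kN.

φR_n ≈ 429 kN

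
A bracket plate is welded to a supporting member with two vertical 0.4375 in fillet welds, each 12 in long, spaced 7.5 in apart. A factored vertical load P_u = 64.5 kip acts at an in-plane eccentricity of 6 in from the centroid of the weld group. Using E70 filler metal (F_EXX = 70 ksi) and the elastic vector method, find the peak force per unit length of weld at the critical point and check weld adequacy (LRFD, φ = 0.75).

f_max ≈ 6.23 kip/in; adequate

Total weld length L_w = 24 in. Treat welds as unit-width lines.
Polar moment about centroid: J = 2[d³/12 + d(b/2)²] = 2[12³/12 + 12×3.75²] = 625.5 in³.
Direct shear f_v = P/L_w = 64.5 / 24 = 2.688 kip/in (vertical).
Torsion M = P·e = 64.5 × 6 = 387 kip·in.
Critical point at (x, y) = (3.75, 6) from centroid. f_tx = M·y/J = 3.712 kip/in; f_ty = M·x/J = 2.32 kip/in.
Resultant f_max = √[f_tx² + (f_v + f_ty)²] = √[3.712² + (2.688 + 2.32)²] = 6.234 kip/in.
Capacity per unit length: φr_n = 0.75 × 0.6 × 70 × (0.707 × 0.4375) = 9.743 kip/in.
6.234 ≤ 9.743 → adequate.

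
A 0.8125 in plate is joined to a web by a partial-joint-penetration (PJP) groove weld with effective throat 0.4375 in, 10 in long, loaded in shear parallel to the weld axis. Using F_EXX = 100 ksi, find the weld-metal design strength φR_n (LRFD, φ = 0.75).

Effective throat (given) t_e = 0.4375 in.
A_we = 0.4375 × 10 = 4.375 in².
F_nw = 0.6 F_EXX = 60 ksi.
φR_n = 0.75 × 60 × 4.375 = 196.9 kips.

φR_n ≈ 197 kips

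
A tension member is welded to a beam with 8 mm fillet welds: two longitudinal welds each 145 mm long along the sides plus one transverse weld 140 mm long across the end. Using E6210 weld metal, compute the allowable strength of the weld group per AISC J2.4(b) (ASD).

E62XX → F_EXX = 620 MPa.
t_e = 0.707 × 8 = 5.656 mm.
R_nwl = 0.6 × 620 × 5.656 × 290 × 10⁻³ = 610.2 kN (longitudinal, 2 welds).
R_nwt = 0.6 × 620 × 5.656 × 140 × 10⁻³ = 294.6 kN (transverse, base value).
(i) R_nwl + R_nwt = 904.7 kN; (ii) 0.85 R_nwl + 1.5 R_nwt = 960.5 kN.
R_n = max = 960.5 kN [governs: (ii)]; R_n/Ω = 480.2 kN.

R_n/Ω ≈ 480 kN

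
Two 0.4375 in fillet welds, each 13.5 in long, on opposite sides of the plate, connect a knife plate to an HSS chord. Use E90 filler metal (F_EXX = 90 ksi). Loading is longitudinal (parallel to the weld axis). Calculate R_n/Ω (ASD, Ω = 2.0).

Effective throat t_e = 0.707 × 0.4375 = 0.3093 in.
Total length L = 27 in; A_we = 0.3093 × 27 = 8.351 in².
F_nw = 0.6 F_EXX = 0.6 × 90 = 54 ksi.
R_n = 54 × 8.351 = 451 kip; R_n/Ω = 451/2.0 = 225.5 kip.

R_n/Ω ≈ 225 kip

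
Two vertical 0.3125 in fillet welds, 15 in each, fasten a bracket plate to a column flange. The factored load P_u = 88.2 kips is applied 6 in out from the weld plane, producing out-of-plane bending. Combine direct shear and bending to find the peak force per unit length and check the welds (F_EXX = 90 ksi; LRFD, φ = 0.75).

f_max ≈ 7.64 kip/in; adequate

L_w = 2 × 15 = 30 in; section modulus (unit throat) S = 2 × L²/6 = 75 in².
Direct shear f_v = P/L_w = 88.2/30 = 2.94 kip/in.
Moment M = P × e = 88.2 × 6 = 529.2 kip·in; bending f_b = M/S = 7.056 kip/in.
f_max = √(f_v² + f_b²) = √(2.94² + 7.056²) = 7.644 kip/in.
φr_n = 0.75 × 0.6 × 90 × (0.707 × 0.3125) = 8.948 kip/in → adequate.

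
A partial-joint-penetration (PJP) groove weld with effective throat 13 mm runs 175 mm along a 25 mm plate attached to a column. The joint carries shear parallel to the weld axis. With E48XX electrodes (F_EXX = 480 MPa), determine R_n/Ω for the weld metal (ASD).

R_n/Ω ≈ 328 kN

Effective throat (given) t_e = 13 mm.
A_we = 13 × 175 = 2275 mm².
F_nw = 0.6 F_EXX = 288 MPa.
R_n/Ω = (288 × 2275) / 2.0 × 10⁻³ = 327.6 kN.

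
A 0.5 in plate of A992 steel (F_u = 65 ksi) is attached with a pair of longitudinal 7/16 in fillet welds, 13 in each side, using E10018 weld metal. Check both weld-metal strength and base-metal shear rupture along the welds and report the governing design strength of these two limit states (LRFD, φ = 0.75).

E100XX → F_EXX = 100 ksi.
t_e = 0.707 × 0.4375 = 0.3093 in; L = 26 in.
Weld metal: φR_n = 0.75 × 0.6 × 100 × 0.3093 × 26 = 361.9 kip.
Base metal (shear rupture): φR_n = 0.75 × 0.6 × 65 × 0.5 × 26 = 380.2 kip.
Governing: weld metal.

φR_n ≈ 362 kip (weld metal governs)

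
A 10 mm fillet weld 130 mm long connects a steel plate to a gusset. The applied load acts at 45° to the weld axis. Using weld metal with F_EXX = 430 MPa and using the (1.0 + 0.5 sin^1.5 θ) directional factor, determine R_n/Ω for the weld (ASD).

t_e = 0.707 × 10 = 7.07 mm; A_we = 7.07 × 130 = 919.1 mm².
Directional factor: 1.0 + 0.5 sin^1.5(45°) = 1.297.
F_nw = 0.6 × 430 × 1.297 = 334.7 MPa.
R_n/Ω = (334.7 × 919.1) / 2.0 × 10⁻³ = 153.8 kN.

R_n/Ω ≈ 154 kN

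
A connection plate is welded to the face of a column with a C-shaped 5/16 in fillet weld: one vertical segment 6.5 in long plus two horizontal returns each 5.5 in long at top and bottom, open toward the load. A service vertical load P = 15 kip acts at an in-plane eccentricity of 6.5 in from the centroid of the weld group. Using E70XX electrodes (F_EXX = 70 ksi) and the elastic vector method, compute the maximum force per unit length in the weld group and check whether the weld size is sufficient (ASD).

f_max ≈ 3.15 kip/in; adequate

Total weld length L_w = 17.5 in. Treat welds as unit-width lines.
Centroid: x̄ = 2×5.5×2.75 / 17.5 = 1.729 in from the vertical weld.
Polar moment about centroid: J = I_x + I_y = [6.5³/12 + 2×5.5×3.25²] + [6.5×1.729² + 2(5.5³/12 + 5.5×1.021²)] = 197.7 in³.
Direct shear f_v = P/L_w = 15 / 17.5 = 0.8571 kip/in (vertical).
Torsion M = P·e = 15 × 6.5 = 97.5 kip·in.
Critical point at (x, y) = (3.771, 3.25) from centroid. f_tx = M·y/J = 1.603 kip/in; f_ty = M·x/J = 1.86 kip/in.
Resultant f_max = √[f_tx² + (f_v + f_ty)²] = √[1.603² + (0.8571 + 1.86)²] = 3.155 kip/in.
Capacity per unit length: r_n/Ω = (1/2.0) × 0.6 × 70 × (0.707 × 0.3125) = 4.64 kip/in.
3.155 ≤ 4.64 → adequate.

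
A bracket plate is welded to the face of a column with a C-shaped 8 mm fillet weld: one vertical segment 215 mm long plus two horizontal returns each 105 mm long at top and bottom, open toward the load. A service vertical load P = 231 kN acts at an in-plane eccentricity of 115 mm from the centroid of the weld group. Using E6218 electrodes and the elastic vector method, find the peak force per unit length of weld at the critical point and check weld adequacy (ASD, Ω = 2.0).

f_max ≈ 1340 N/mm; NOT adequate

E62XX → F_EXX = 620 MPa.
Total weld length L_w = 425 mm. Treat welds as unit-width lines.
Centroid: x̄ = 2×105×52.5 / 425 = 25.94 mm from the vertical weld.
Polar moment about centroid: J = I_x + I_y = [215³/12 + 2×105×107.5²] + [215×25.94² + 2(105³/12 + 105×26.56²)] = 3741000 mm³.
Direct shear f_v = P/L_w = 231×10³ / 425 = 543.5 N/mm (vertical).
Torsion M = P·e = 231×10³ × 115 = 26565000 N·mm.
Critical point at (x, y) = (79.06, 107.5) from centroid. f_tx = M·y/J = 763.4 N/mm; f_ty = M·x/J = 561.4 N/mm.
Resultant f_max = √[f_tx² + (f_v + f_ty)²] = √[763.4² + (543.5 + 561.4)²] = 1343 N/mm.
Capacity per unit length: r_n/Ω = (1/2.0) × 0.6 × 620 × (0.707 × 8) = 1052 N/mm.
1343 > 1052 → NOT adequate.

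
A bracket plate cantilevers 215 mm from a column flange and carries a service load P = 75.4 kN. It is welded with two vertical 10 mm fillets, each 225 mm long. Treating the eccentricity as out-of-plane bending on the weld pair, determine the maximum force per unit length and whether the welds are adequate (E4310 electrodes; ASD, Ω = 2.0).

E43XX → F_EXX = 430 MPa.
L_w = 2 × 225 = 450 mm; section modulus (unit throat) S = 2 × L²/6 = 16880 mm².
Direct shear f_v = P/L_w = 75.4×10³/450 = 167.6 N/mm.
Moment M = P × e = 75.4×10³ × 215 = 16211000 N·mm; bending f_b = M/S = 960.7 N/mm.
f_max = √(f_v² + f_b²) = √(167.6² + 960.7²) = 975.2 N/mm.
r_n/Ω = (1/2.0) × 0.6 × 430 × (0.707 × 10) = 912 N/mm → NOT adequate.

f_max ≈ 975 N/mm; NOT adequate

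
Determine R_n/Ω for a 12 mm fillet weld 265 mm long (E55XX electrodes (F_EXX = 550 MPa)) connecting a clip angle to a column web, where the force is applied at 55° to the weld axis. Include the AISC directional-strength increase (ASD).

R_n/Ω ≈ 508 kN

t_e = 0.707 × 12 = 8.484 mm; A_we = 8.484 × 265 = 2248 mm².
Directional factor: 1.0 + 0.5 sin^1.5(55°) = 1.371.
F_nw = 0.6 × 550 × 1.371 = 452.3 MPa.
R_n/Ω = (452.3 × 2248) / 2.0 × 10⁻³ = 508.5 kN.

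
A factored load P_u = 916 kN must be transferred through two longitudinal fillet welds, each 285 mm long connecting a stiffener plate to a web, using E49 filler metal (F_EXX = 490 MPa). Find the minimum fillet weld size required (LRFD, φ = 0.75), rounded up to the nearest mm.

Total weld length L = 570 mm.
Required throat t_e = P_u / (φ × 0.6 F_EXX × L) = 916 / (0.75 × 0.6 × 490 × 570 × 10⁻³) = 7.288 mm.
Required leg w = t_e / 0.707 = 10.31 mm → use 11 mm.

w = 11 mm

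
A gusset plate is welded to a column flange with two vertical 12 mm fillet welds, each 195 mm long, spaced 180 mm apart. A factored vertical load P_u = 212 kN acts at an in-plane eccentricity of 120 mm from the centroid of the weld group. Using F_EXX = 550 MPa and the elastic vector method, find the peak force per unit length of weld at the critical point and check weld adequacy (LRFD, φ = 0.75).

f_max ≈ 1200 N/mm; adequate

Total weld length L_w = 390 mm. Treat welds as unit-width lines.
Polar moment about centroid: J = 2[d³/12 + d(b/2)²] = 2[195³/12 + 195×90²] = 4395000 mm³.
Direct shear f_v = P/L_w = 212×10³ / 390 = 543.6 N/mm (vertical).
Torsion M = P·e = 212×10³ × 120 = 25440000 N·mm.
Critical point at (x, y) = (90, 97.5) from centroid. f_tx = M·y/J = 564.4 N/mm; f_ty = M·x/J = 521 N/mm.
Resultant f_max = √[f_tx² + (f_v + f_ty)²] = √[564.4² + (543.6 + 521)²] = 1205 N/mm.
Capacity per unit length: φr_n = 0.75 × 0.6 × 550 × (0.707 × 12) = 2100 N/mm.
1205 ≤ 2100 → adequate.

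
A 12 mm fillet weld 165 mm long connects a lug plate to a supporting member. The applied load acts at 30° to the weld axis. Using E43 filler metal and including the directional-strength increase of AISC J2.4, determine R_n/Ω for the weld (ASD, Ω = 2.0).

E43XX → F_EXX = 430 MPa.
t_e = 0.707 × 12 = 8.484 mm; A_we = 8.484 × 165 = 1400 mm².
Directional factor: 1.0 + 0.5 sin^1.5(30°) = 1.177.
F_nw = 0.6 × 430 × 1.177 = 303.6 MPa.
R_n/Ω = (303.6 × 1400) / 2.0 × 10⁻³ = 212.5 kN.

R_n/Ω ≈ 213 kN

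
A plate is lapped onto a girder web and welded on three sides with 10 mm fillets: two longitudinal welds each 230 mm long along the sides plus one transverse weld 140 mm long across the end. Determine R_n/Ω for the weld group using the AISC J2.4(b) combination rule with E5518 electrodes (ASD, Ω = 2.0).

E55XX → F_EXX = 550 MPa.
t_e = 0.707 × 10 = 7.07 mm.
R_nwl = 0.6 × 550 × 7.07 × 460 × 10⁻³ = 1073 kN (longitudinal, 2 welds).
R_nwt = 0.6 × 550 × 7.07 × 140 × 10⁻³ = 326.6 kN (transverse, base value).
(i) R_nwl + R_nwt = 1400 kN; (ii) 0.85 R_nwl + 1.5 R_nwt = 1402 kN.
R_n = max = 1402 kN [governs: (ii)]; R_n/Ω = 701.1 kN.

R_n/Ω ≈ 701 kN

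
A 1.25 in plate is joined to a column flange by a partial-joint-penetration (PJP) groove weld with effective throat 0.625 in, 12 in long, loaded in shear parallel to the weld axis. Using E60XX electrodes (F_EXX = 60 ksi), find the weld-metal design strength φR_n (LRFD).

Effective throat (given) t_e = 0.625 in.
A_we = 0.625 × 12 = 7.5 in².
F_nw = 0.6 F_EXX = 36 ksi.
φR_n = 0.75 × 36 × 7.5 = 202.5 kip.

φR_n ≈ 202 kip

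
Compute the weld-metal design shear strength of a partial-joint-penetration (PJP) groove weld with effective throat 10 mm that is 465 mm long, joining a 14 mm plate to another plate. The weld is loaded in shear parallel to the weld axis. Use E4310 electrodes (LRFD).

φR_n ≈ 900 kN

E43XX → F_EXX = 430 MPa.
Effective throat (given) t_e = 10 mm.
A_we = 10 × 465 = 4650 mm².
F_nw = 0.6 F_EXX = 258 MPa.
φR_n = 0.75 × 258 × 4650 × 10⁻³ = 899.8 kN.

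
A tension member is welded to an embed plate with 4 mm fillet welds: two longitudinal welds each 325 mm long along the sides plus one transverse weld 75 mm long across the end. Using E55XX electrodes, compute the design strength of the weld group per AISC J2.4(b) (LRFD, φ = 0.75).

φR_n ≈ 507 kN

E55XX → F_EXX = 550 MPa.
t_e = 0.707 × 4 = 2.828 mm.
R_nwl = 0.6 × 550 × 2.828 × 650 × 10⁻³ = 606.6 kN (longitudinal, 2 welds).
R_nwt = 0.6 × 550 × 2.828 × 75 × 10⁻³ = 69.99 kN (transverse, base value).
(i) R_nwl + R_nwt = 676.6 kN; (ii) 0.85 R_nwl + 1.5 R_nwt = 620.6 kN.
R_n = max = 676.6 kN [governs: (i)]; φR_n = 507.4 kN.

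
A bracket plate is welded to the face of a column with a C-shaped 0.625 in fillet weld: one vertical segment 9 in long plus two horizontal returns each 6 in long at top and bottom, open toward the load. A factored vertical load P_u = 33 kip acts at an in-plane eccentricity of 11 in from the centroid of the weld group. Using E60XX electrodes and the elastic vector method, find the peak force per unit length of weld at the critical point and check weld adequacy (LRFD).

f_max ≈ 7.02 kip/in; adequate

E60XX → F_EXX = 60 ksi.
Total weld length L_w = 21 in. Treat welds as unit-width lines.
Centroid: x̄ = 2×6×3 / 21 = 1.714 in from the vertical weld.
Polar moment about centroid: J = I_x + I_y = [9³/12 + 2×6×4.5²] + [9×1.714² + 2(6³/12 + 6×1.286²)] = 386 in³.
Direct shear f_v = P/L_w = 33 / 21 = 1.571 kip/in (vertical).
Torsion M = P·e = 33 × 11 = 363 kip·in.
Critical point at (x, y) = (4.286, 4.5) from centroid. f_tx = M·y/J = 4.231 kip/in; f_ty = M·x/J = 4.03 kip/in.
Resultant f_max = √[f_tx² + (f_v + f_ty)²] = √[4.231² + (1.571 + 4.03)²] = 7.02 kip/in.
Capacity per unit length: φr_n = 0.75 × 0.6 × 60 × (0.707 × 0.625) = 11.93 kip/in.
7.02 ≤ 11.93 → adequate.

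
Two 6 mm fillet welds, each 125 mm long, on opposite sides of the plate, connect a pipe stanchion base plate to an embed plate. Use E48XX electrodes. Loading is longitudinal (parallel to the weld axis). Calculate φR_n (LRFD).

E48XX → F_EXX = 480 MPa.
Effective throat t_e = 0.707 × 6 = 4.242 mm.
Total length L = 250 mm; A_we = 4.242 × 250 = 1060 mm².
F_nw = 0.6 F_EXX = 0.6 × 480 = 288 MPa.
φR_n = 0.75 × 288 × 1060 × 10⁻³ = 229.1 kN.

φR_n ≈ 229 kN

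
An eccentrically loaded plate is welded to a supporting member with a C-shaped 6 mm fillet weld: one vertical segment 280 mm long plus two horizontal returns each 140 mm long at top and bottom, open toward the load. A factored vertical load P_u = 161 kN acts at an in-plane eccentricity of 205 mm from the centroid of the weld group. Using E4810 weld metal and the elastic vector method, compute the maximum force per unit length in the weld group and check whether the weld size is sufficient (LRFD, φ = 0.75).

f_max ≈ 886 N/mm; adequate

E48XX → F_EXX = 480 MPa.
Total weld length L_w = 560 mm. Treat welds as unit-width lines.
Centroid: x̄ = 2×140×70 / 560 = 35 mm from the vertical weld.
Polar moment about centroid: J = I_x + I_y = [280³/12 + 2×140×140²] + [280×35² + 2(140³/12 + 140×35²)] = 8461000 mm³.
Direct shear f_v = P/L_w = 161×10³ / 560 = 287.5 N/mm (vertical).
Torsion M = P·e = 161×10³ × 205 = 33005000 N·mm.
Critical point at (x, y) = (105, 140) from centroid. f_tx = M·y/J = 546.1 N/mm; f_ty = M·x/J = 409.6 N/mm.
Resultant f_max = √[f_tx² + (f_v + f_ty)²] = √[546.1² + (287.5 + 409.6)²] = 885.6 N/mm.
Capacity per unit length: φr_n = 0.75 × 0.6 × 480 × (0.707 × 6) = 916.3 N/mm.
885.6 ≤ 916.3 → adequate.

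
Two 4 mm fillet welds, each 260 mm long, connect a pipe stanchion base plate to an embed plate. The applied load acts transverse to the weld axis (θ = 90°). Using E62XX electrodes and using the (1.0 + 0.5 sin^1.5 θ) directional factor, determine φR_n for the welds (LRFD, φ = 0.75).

E62XX → F_EXX = 620 MPa.
t_e = 0.707 × 4 = 2.828 mm; A_we = 2.828 × 520 = 1471 mm².
Directional factor: 1.0 + 0.5 sin^1.5(90°) = 1.5.
F_nw = 0.6 × 620 × 1.5 = 558 MPa.
φR_n = 0.75 × 558 × 1471 × 10⁻³ = 615.4 kN.

φR_n ≈ 615 kN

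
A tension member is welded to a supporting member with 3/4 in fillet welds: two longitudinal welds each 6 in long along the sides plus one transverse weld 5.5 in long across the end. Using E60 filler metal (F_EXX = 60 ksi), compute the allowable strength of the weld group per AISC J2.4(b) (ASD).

t_e = 0.707 × 0.75 = 0.5302 in.
R_nwl = 0.6 × 60 × 0.5302 × 12 = 229.1 kips (longitudinal, 2 welds).
R_nwt = 0.6 × 60 × 0.5302 × 5.5 = 105 kips (transverse, base value).
(i) R_nwl + R_nwt = 334.1 kips; (ii) 0.85 R_nwl + 1.5 R_nwt = 352.2 kips.
R_n = max = 352.2 kips [governs: (ii)]; R_n/Ω = 176.1 kips.

R_n/Ω ≈ 176 kips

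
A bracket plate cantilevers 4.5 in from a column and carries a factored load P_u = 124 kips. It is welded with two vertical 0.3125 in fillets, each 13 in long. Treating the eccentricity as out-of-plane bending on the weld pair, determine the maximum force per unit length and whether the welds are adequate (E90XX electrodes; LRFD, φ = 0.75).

f_max ≈ 11 kip/in; NOT adequate

E90XX → F_EXX = 90 ksi.
L_w = 2 × 13 = 26 in; section modulus (unit throat) S = 2 × L²/6 = 56.33 in².
Direct shear f_v = P/L_w = 124/26 = 4.769 kip/in.
Moment M = P × e = 124 × 4.5 = 558 kip·in; bending f_b = M/S = 9.905 kip/in.
f_max = √(f_v² + f_b²) = √(4.769² + 9.905²) = 10.99 kip/in.
φr_n = 0.75 × 0.6 × 90 × (0.707 × 0.3125) = 8.948 kip/in → NOT adequate.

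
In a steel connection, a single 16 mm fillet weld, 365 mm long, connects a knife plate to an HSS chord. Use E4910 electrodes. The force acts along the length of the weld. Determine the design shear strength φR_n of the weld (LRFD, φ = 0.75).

φR_n ≈ 910 kN

E49XX → F_EXX = 490 MPa.
Effective throat t_e = 0.707 × 16 = 11.31 mm.
Total length L = 365 mm; A_we = 11.31 × 365 = 4129 mm².
F_nw = 0.6 F_EXX = 0.6 × 490 = 294 MPa.
φR_n = 0.75 × 294 × 4129 × 10⁻³ = 910.4 kN.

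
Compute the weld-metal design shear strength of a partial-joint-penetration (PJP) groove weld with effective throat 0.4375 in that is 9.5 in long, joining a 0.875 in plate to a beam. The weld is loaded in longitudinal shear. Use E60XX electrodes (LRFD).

φR_n ≈ 112 kips

E60XX → F_EXX = 60 ksi.
Effective throat (given) t_e = 0.4375 in.
A_we = 0.4375 × 9.5 = 4.156 in².
F_nw = 0.6 F_EXX = 36 ksi.
φR_n = 0.75 × 36 × 4.156 = 112.2 kips.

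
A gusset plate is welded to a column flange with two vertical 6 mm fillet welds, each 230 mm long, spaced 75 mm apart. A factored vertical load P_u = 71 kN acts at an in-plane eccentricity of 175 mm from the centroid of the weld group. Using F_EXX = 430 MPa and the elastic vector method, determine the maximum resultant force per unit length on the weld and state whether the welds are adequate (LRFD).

f_max ≈ 627 N/mm; adequate

Total weld length L_w = 460 mm. Treat welds as unit-width lines.
Polar moment about centroid: J = 2[d³/12 + d(b/2)²] = 2[230³/12 + 230×37.5²] = 2675000 mm³.
Direct shear f_v = P/L_w = 71×10³ / 460 = 154.3 N/mm (vertical).
Torsion M = P·e = 71×10³ × 175 = 12425000 N·mm.
Critical point at (x, y) = (37.5, 115) from centroid. f_tx = M·y/J = 534.2 N/mm; f_ty = M·x/J = 174.2 N/mm.
Resultant f_max = √[f_tx² + (f_v + f_ty)²] = √[534.2² + (154.3 + 174.2)²] = 627.2 N/mm.
Capacity per unit length: φr_n = 0.75 × 0.6 × 430 × (0.707 × 6) = 820.8 N/mm.
627.2 ≤ 820.8 → adequate.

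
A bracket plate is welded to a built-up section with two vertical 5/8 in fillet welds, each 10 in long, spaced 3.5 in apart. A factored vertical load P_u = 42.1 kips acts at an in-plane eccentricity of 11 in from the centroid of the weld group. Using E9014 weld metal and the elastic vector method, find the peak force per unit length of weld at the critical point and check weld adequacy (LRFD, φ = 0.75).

E90XX → F_EXX = 90 ksi.
Total weld length L_w = 20 in. Treat welds as unit-width lines.
Polar moment about centroid: J = 2[d³/12 + d(b/2)²] = 2[10³/12 + 10×1.75²] = 227.9 in³.
Direct shear f_v = P/L_w = 42.1 / 20 = 2.105 kip/in (vertical).
Torsion M = P·e = 42.1 × 11 = 463.1 kip·in.
Critical point at (x, y) = (1.75, 5) from centroid. f_tx = M·y/J = 10.16 kip/in; f_ty = M·x/J = 3.556 kip/in.
Resultant f_max = √[f_tx² + (f_v + f_ty)²] = √[10.16² + (2.105 + 3.556)²] = 11.63 kip/in.
Capacity per unit length: φr_n = 0.75 × 0.6 × 90 × (0.707 × 0.625) = 17.9 kip/in.
11.63 ≤ 17.9 → adequate.

f_max ≈ 11.6 kip/in; adequate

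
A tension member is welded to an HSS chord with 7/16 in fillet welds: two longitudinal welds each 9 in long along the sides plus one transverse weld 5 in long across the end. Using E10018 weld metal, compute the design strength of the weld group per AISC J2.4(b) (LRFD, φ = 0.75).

φR_n ≈ 320 kips

E100XX → F_EXX = 100 ksi.
t_e = 0.707 × 0.4375 = 0.3093 in.
R_nwl = 0.6 × 100 × 0.3093 × 18 = 334.1 kips (longitudinal, 2 welds).
R_nwt = 0.6 × 100 × 0.3093 × 5 = 92.79 kips (transverse, base value).
(i) R_nwl + R_nwt = 426.9 kips; (ii) 0.85 R_nwl + 1.5 R_nwt = 423.1 kips.
R_n = max = 426.9 kips [governs: (i)]; φR_n = 320.1 kips.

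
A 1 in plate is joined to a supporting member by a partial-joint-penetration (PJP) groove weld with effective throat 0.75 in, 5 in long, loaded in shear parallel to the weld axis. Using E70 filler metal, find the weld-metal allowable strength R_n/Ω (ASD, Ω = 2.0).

E70XX → F_EXX = 70 ksi.
Effective throat (given) t_e = 0.75 in.
A_we = 0.75 × 5 = 3.75 in².
F_nw = 0.6 F_EXX = 42 ksi.
R_n/Ω = (42 × 3.75) / 2.0 = 78.75 kip.

R_n/Ω ≈ 78.8 kip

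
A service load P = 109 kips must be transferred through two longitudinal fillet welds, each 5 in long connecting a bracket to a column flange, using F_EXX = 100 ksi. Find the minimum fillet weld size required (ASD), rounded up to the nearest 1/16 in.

w = 9/16 in

Total weld length L = 10 in.
Required throat t_e = P × Ω / (0.6 F_EXX × L) = 109 × 2.0 / (0.6 × 100 × 10) = 0.3633 in.
Required leg w = t_e / 0.707 = 0.5139 in → use 9/16 in.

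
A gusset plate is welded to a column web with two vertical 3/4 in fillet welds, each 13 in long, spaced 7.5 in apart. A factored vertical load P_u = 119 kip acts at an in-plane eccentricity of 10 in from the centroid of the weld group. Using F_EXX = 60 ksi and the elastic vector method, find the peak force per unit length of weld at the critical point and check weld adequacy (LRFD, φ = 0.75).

Total weld length L_w = 26 in. Treat welds as unit-width lines.
Polar moment about centroid: J = 2[d³/12 + d(b/2)²] = 2[13³/12 + 13×3.75²] = 731.8 in³.
Direct shear f_v = P/L_w = 119 / 26 = 4.577 kip/in (vertical).
Torsion M = P·e = 119 × 10 = 1190 kip·in.
Critical point at (x, y) = (3.75, 6.5) from centroid. f_tx = M·y/J = 10.57 kip/in; f_ty = M·x/J = 6.098 kip/in.
Resultant f_max = √[f_tx² + (f_v + f_ty)²] = √[10.57² + (4.577 + 6.098)²] = 15.02 kip/in.
Capacity per unit length: φr_n = 0.75 × 0.6 × 60 × (0.707 × 0.75) = 14.32 kip/in.
15.02 > 14.32 → NOT adequate.

f_max ≈ 15 kip/in; NOT adequate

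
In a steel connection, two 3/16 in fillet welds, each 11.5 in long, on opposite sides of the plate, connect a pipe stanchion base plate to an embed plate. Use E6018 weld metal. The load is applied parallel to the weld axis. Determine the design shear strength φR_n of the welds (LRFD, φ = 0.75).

E60XX → F_EXX = 60 ksi.
Effective throat t_e = 0.707 × 0.1875 = 0.1326 in.
Total length L = 23 in; A_we = 0.1326 × 23 = 3.049 in².
F_nw = 0.6 F_EXX = 0.6 × 60 = 36 ksi.
φR_n = 0.75 × 36 × 3.049 = 82.32 kips.

φR_n ≈ 82.3 kips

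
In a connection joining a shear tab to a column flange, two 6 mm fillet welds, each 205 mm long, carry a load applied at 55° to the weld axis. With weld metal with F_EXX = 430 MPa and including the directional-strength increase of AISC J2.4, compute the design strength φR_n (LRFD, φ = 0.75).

t_e = 0.707 × 6 = 4.242 mm; A_we = 4.242 × 410 = 1739 mm².
Directional factor: 1.0 + 0.5 sin^1.5(55°) = 1.371.
F_nw = 0.6 × 430 × 1.371 = 353.6 MPa.
φR_n = 0.75 × 353.6 × 1739 × 10⁻³ = 461.3 kN.

φR_n ≈ 461 kN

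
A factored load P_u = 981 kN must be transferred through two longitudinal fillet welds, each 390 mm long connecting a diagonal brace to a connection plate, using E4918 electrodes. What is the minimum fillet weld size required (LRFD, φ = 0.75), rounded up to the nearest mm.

w = 9 mm

E49XX → F_EXX = 490 MPa.
Total weld length L = 780 mm.
Required throat t_e = P_u / (φ × 0.6 F_EXX × L) = 981 / (0.75 × 0.6 × 490 × 780 × 10⁻³) = 5.704 mm.
Required leg w = t_e / 0.707 = 8.068 mm → use 9 mm.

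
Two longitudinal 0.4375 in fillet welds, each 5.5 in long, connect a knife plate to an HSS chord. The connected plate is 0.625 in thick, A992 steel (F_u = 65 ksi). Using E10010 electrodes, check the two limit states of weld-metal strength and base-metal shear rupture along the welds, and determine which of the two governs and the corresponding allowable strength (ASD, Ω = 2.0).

E100XX → F_EXX = 100 ksi.
t_e = 0.707 × 0.4375 = 0.3093 in; L = 11 in.
Weld metal: R_n/Ω = (1/2.0) × 0.6 × 100 × 0.3093 × 11 = 102.1 kip.
Base metal (shear rupture): R_n/Ω = (1/2.0) × 0.6 × 65 × 0.625 × 11 = 134.1 kip.
Governing: weld metal.

R_n/Ω ≈ 102 kip (weld metal governs)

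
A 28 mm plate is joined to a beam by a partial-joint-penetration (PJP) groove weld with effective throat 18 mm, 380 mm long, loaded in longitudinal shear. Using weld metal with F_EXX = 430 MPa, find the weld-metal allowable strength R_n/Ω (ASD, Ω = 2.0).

Effective throat (given) t_e = 18 mm.
A_we = 18 × 380 = 6840 mm².
F_nw = 0.6 F_EXX = 258 MPa.
R_n/Ω = (258 × 6840) / 2.0 × 10⁻³ = 882.4 kN.

R_n/Ω ≈ 882 kN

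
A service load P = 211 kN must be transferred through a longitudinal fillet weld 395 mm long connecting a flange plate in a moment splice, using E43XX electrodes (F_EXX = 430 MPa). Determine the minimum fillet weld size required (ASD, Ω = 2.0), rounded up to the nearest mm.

Total weld length L = 395 mm.
Required throat t_e = P × Ω / (0.6 F_EXX × L) = 211 × 2.0 / (0.6 × 430 × 395 × 10⁻³) = 4.141 mm.
Required leg w = t_e / 0.707 = 5.857 mm → use 6 mm.

w = 6 mm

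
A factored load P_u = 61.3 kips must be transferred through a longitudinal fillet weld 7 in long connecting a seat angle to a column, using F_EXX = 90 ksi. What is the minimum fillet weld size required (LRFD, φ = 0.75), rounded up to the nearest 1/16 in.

Total weld length L = 7 in.
Required throat t_e = P_u / (φ × 0.6 F_EXX × L) = 61.3 / (0.75 × 0.6 × 90 × 7) = 0.2162 in.
Required leg w = t_e / 0.707 = 0.3058 in → use 5/16 in.

w = 5/16 in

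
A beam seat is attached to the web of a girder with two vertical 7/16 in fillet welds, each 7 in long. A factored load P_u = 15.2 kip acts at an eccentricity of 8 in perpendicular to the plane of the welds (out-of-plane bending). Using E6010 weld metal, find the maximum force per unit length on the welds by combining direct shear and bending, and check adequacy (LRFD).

E60XX → F_EXX = 60 ksi.
L_w = 2 × 7 = 14 in; section modulus (unit throat) S = 2 × L²/6 = 16.33 in².
Direct shear f_v = P/L_w = 15.2/14 = 1.086 kip/in.
Moment M = P × e = 15.2 × 8 = 121.6 kip·in; bending f_b = M/S = 7.445 kip/in.
f_max = √(f_v² + f_b²) = √(1.086² + 7.445²) = 7.524 kip/in.
φr_n = 0.75 × 0.6 × 60 × (0.707 × 0.4375) = 8.351 kip/in → adequate.

f_max ≈ 7.52 kip/in; adequate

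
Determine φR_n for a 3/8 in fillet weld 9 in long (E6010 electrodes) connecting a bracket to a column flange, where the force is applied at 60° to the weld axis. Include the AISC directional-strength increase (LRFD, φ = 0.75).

φR_n ≈ 90.4 kip

E60XX → F_EXX = 60 ksi.
t_e = 0.707 × 0.375 = 0.2651 in; A_we = 0.2651 × 9 = 2.386 in².
Directional factor: 1.0 + 0.5 sin^1.5(60°) = 1.403.
F_nw = 0.6 × 60 × 1.403 = 50.51 ksi.
φR_n = 0.75 × 50.51 × 2.386 = 90.39 kip.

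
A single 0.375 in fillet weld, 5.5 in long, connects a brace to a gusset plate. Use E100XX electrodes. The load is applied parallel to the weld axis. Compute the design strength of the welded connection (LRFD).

E100XX → F_EXX = 100 ksi.
Effective throat t_e = 0.707 × 0.375 = 0.2651 in.
Total length L = 5.5 in; A_we = 0.2651 × 5.5 = 1.458 in².
F_nw = 0.6 F_EXX = 0.6 × 100 = 60 ksi.
φR_n = 0.75 × 60 × 1.458 = 65.62 kips.

φR_n ≈ 65.6 kips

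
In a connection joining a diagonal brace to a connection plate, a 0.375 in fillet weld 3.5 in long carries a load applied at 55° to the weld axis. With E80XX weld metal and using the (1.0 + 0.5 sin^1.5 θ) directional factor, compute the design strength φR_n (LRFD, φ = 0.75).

φR_n ≈ 45.8 kip

E80XX → F_EXX = 80 ksi.
t_e = 0.707 × 0.375 = 0.2651 in; A_we = 0.2651 × 3.5 = 0.9279 in².
Directional factor: 1.0 + 0.5 sin^1.5(55°) = 1.371.
F_nw = 0.6 × 80 × 1.371 = 65.79 ksi.
φR_n = 0.75 × 65.79 × 0.9279 = 45.79 kip.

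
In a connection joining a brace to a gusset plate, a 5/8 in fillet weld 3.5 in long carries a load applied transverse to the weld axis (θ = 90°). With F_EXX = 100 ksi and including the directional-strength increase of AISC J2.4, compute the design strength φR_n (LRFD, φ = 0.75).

φR_n ≈ 104 kips

t_e = 0.707 × 0.625 = 0.4419 in; A_we = 0.4419 × 3.5 = 1.547 in².
Directional factor: 1.0 + 0.5 sin^1.5(90°) = 1.5.
F_nw = 0.6 × 100 × 1.5 = 90 ksi.
φR_n = 0.75 × 90 × 1.547 = 104.4 kips.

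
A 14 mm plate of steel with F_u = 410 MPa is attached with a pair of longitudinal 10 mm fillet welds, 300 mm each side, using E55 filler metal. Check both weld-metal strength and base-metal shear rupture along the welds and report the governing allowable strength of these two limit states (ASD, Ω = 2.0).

E55XX → F_EXX = 550 MPa.
t_e = 0.707 × 10 = 7.07 mm; L = 600 mm.
Weld metal: R_n/Ω = (1/2.0) × 0.6 × 550 × 7.07 × 600 × 10⁻³ = 699.9 kN.
Base metal (shear rupture): R_n/Ω = (1/2.0) × 0.6 × 410 × 14 × 600 × 10⁻³ = 1033 kN.
Governing: weld metal.

R_n/Ω ≈ 700 kN (weld metal governs)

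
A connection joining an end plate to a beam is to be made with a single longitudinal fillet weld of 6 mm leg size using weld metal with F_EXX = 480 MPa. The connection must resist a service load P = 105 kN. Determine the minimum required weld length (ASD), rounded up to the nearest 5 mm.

Throat t_e = 0.707 × 6 = 4.242 mm.
r_n/Ω = (0.6 × 480 × 4.242) / 2.0 = 610.8 N/mm = 0.6108 kN/mm.
L_req = P / (r_n/Ω) = 105 / 0.6108 = 171.9 mm total.
Round up → use L = 175 mm.

L = 175 mm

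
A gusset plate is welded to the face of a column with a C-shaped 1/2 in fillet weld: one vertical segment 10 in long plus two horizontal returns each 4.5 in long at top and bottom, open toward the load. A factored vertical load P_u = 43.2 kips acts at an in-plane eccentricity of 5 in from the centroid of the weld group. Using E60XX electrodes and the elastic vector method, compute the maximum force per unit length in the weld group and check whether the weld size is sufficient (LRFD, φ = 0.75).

E60XX → F_EXX = 60 ksi.
Total weld length L_w = 19 in. Treat welds as unit-width lines.
Centroid: x̄ = 2×4.5×2.25 / 19 = 1.066 in from the vertical weld.
Polar moment about centroid: J = I_x + I_y = [10³/12 + 2×4.5×5²] + [10×1.066² + 2(4.5³/12 + 4.5×1.184²)] = 347.5 in³.
Direct shear f_v = P/L_w = 43.2 / 19 = 2.274 kip/in (vertical).
Torsion M = P·e = 43.2 × 5 = 216 kip·in.
Critical point at (x, y) = (3.434, 5) from centroid. f_tx = M·y/J = 3.108 kip/in; f_ty = M·x/J = 2.135 kip/in.
Resultant f_max = √[f_tx² + (f_v + f_ty)²] = √[3.108² + (2.274 + 2.135)²] = 5.394 kip/in.
Capacity per unit length: φr_n = 0.75 × 0.6 × 60 × (0.707 × 0.5) = 9.544 kip/in.
5.394 ≤ 9.544 → adequate.

f_max ≈ 5.39 kip/in; adequate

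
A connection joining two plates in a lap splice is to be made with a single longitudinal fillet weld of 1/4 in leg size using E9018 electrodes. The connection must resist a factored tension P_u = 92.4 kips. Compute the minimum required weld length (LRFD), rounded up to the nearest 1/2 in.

L = 13 in

E90XX → F_EXX = 90 ksi.
Throat t_e = 0.707 × 0.25 = 0.1767 in.
φr_n = 0.75 × 0.6 × 90 × 0.1767 = 7.158 kips/in.
L_req = P_u / φr_n = 92.4 / 7.158 = 12.91 in total.
Round up → use L = 13 in.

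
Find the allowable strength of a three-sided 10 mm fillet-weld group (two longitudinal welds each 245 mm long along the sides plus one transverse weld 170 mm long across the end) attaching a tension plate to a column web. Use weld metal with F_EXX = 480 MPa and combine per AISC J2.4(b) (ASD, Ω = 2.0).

R_n/Ω ≈ 684 kN

t_e = 0.707 × 10 = 7.07 mm.
R_nwl = 0.6 × 480 × 7.07 × 490 × 10⁻³ = 997.7 kN (longitudinal, 2 welds).
R_nwt = 0.6 × 480 × 7.07 × 170 × 10⁻³ = 346.1 kN (transverse, base value).
(i) R_nwl + R_nwt = 1344 kN; (ii) 0.85 R_nwl + 1.5 R_nwt = 1367 kN.
R_n = max = 1367 kN [governs: (ii)]; R_n/Ω = 683.6 kN.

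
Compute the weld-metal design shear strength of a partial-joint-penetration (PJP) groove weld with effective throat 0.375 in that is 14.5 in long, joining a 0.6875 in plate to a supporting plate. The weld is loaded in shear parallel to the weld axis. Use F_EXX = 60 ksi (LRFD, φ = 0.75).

Effective throat (given) t_e = 0.375 in.
A_we = 0.375 × 14.5 = 5.438 in².
F_nw = 0.6 F_EXX = 36 ksi.
φR_n = 0.75 × 36 × 5.438 = 146.8 kips.

φR_n ≈ 147 kips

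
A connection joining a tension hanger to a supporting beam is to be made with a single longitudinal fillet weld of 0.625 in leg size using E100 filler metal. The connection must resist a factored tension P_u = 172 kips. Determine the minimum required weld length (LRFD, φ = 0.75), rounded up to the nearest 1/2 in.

L = 9 in

E100XX → F_EXX = 100 ksi.
Throat t_e = 0.707 × 0.625 = 0.4419 in.
φr_n = 0.75 × 0.6 × 100 × 0.4419 = 19.88 kips/in.
L_req = P_u / φr_n = 172 / 19.88 = 8.65 in total.
Round up → use L = 9 in.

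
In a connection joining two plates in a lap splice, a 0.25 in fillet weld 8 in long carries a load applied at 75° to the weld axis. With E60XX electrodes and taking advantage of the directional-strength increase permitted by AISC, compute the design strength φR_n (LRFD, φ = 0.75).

E60XX → F_EXX = 60 ksi.
t_e = 0.707 × 0.25 = 0.1767 in; A_we = 0.1767 × 8 = 1.414 in².
Directional factor: 1.0 + 0.5 sin^1.5(75°) = 1.475.
F_nw = 0.6 × 60 × 1.475 = 53.09 ksi.
φR_n = 0.75 × 53.09 × 1.414 = 56.3 kip.

φR_n ≈ 56.3 kip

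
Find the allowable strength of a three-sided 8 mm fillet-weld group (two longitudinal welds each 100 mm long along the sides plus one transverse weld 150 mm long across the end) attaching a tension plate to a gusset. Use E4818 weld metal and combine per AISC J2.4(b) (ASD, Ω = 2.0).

E48XX → F_EXX = 480 MPa.
t_e = 0.707 × 8 = 5.656 mm.
R_nwl = 0.6 × 480 × 5.656 × 200 × 10⁻³ = 325.8 kN (longitudinal, 2 welds).
R_nwt = 0.6 × 480 × 5.656 × 150 × 10⁻³ = 244.3 kN (transverse, base value).
(i) R_nwl + R_nwt = 570.1 kN; (ii) 0.85 R_nwl + 1.5 R_nwt = 643.4 kN.
R_n = max = 643.4 kN [governs: (ii)]; R_n/Ω = 321.7 kN.

R_n/Ω ≈ 322 kN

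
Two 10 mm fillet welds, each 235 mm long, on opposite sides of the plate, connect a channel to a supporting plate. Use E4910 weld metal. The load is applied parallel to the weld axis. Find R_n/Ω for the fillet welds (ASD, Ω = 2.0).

E49XX → F_EXX = 490 MPa.
Effective throat t_e = 0.707 × 10 = 7.07 mm.
Total length L = 470 mm; A_we = 7.07 × 470 = 3323 mm².
F_nw = 0.6 F_EXX = 0.6 × 490 = 294 MPa.
R_n = 294 × 3323 × 10⁻³ = 976.9 kN; R_n/Ω = 976.9/2.0 = 488.5 kN.

R_n/Ω ≈ 488 kN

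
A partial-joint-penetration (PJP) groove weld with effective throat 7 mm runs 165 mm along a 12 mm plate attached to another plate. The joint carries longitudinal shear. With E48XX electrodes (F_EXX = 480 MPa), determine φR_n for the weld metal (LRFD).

Effective throat (given) t_e = 7 mm.
A_we = 7 × 165 = 1155 mm².
F_nw = 0.6 F_EXX = 288 MPa.
φR_n = 0.75 × 288 × 1155 × 10⁻³ = 249.5 kN.

φR_n ≈ 249 kN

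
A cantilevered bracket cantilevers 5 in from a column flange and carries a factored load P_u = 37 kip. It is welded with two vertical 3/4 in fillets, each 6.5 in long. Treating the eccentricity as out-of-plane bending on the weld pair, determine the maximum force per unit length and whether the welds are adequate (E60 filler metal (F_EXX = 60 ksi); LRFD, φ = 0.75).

f_max ≈ 13.4 kip/in; adequate

L_w = 2 × 6.5 = 13 in; section modulus (unit throat) S = 2 × L²/6 = 14.08 in².
Direct shear f_v = P/L_w = 37/13 = 2.846 kip/in.
Moment M = P × e = 37 × 5 = 185 kip·in; bending f_b = M/S = 13.14 kip/in.
f_max = √(f_v² + f_b²) = √(2.846² + 13.14²) = 13.44 kip/in.
φr_n = 0.75 × 0.6 × 60 × (0.707 × 0.75) = 14.32 kip/in → adequate.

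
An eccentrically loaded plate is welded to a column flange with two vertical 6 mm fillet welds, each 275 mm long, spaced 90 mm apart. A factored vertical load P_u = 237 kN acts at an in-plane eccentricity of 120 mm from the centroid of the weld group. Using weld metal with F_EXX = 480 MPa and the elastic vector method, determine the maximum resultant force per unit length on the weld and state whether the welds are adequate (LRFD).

Total weld length L_w = 550 mm. Treat welds as unit-width lines.
Polar moment about centroid: J = 2[d³/12 + d(b/2)²] = 2[275³/12 + 275×45²] = 4580000 mm³.
Direct shear f_v = P/L_w = 237×10³ / 550 = 430.9 N/mm (vertical).
Torsion M = P·e = 237×10³ × 120 = 28440000 N·mm.
Critical point at (x, y) = (45, 137.5) from centroid. f_tx = M·y/J = 853.8 N/mm; f_ty = M·x/J = 279.4 N/mm.
Resultant f_max = √[f_tx² + (f_v + f_ty)²] = √[853.8² + (430.9 + 279.4)²] = 1111 N/mm.
Capacity per unit length: φr_n = 0.75 × 0.6 × 480 × (0.707 × 6) = 916.3 N/mm.
1111 > 916.3 → NOT adequate.

f_max ≈ 1110 N/mm; NOT adequate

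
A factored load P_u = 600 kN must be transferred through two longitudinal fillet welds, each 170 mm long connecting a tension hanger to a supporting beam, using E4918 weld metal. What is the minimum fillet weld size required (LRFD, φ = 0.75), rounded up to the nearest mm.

w = 12 mm

E49XX → F_EXX = 490 MPa.
Total weld length L = 340 mm.
Required throat t_e = P_u / (φ × 0.6 F_EXX × L) = 600 / (0.75 × 0.6 × 490 × 340 × 10⁻³) = 8.003 mm.
Required leg w = t_e / 0.707 = 11.32 mm → use 12 mm.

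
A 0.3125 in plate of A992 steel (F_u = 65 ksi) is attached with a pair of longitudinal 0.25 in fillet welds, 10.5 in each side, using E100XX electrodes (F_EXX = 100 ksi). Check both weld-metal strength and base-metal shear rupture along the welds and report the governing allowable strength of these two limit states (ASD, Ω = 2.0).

R_n/Ω ≈ 111 kip (weld metal governs)

t_e = 0.707 × 0.25 = 0.1767 in; L = 21 in.
Weld metal: R_n/Ω = (1/2.0) × 0.6 × 100 × 0.1767 × 21 = 111.4 kip.
Base metal (shear rupture): R_n/Ω = (1/2.0) × 0.6 × 65 × 0.3125 × 21 = 128 kip.
Governing: weld metal.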